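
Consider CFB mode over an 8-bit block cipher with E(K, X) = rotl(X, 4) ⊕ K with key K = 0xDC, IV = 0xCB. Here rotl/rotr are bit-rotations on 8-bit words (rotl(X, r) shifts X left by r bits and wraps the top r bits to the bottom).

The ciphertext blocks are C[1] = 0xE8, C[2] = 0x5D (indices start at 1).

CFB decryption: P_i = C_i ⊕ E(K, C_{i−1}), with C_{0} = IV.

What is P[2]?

P[2]: E(K, 0xE8) = 0x52; 0x5D ⊕ 0x52 = 0x0F.

P[2] = 0x0F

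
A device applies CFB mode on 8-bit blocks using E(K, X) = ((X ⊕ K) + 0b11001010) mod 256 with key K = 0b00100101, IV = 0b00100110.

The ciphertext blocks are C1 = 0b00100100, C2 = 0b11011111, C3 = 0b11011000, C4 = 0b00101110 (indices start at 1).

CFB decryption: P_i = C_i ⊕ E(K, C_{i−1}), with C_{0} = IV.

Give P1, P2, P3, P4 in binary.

P1: E(K, 0b00100110) = 0b11001101; 0b00100100 ⊕ 0b11001101 = 0b11101001.
P2: E(K, 0b00100100) = 0b11001011; 0b11011111 ⊕ 0b11001011 = 0b00010100.
P3: E(K, 0b11011111) = 0b11000100; 0b11011000 ⊕ 0b11000100 = 0b00011100.
P4: E(K, 0b11011000) = 0b11000111; 0b00101110 ⊕ 0b11000111 = 0b11101001.

P1 = 0b11101001, P2 = 0b00010100, P3 = 0b00011100, P4 = 0b11101001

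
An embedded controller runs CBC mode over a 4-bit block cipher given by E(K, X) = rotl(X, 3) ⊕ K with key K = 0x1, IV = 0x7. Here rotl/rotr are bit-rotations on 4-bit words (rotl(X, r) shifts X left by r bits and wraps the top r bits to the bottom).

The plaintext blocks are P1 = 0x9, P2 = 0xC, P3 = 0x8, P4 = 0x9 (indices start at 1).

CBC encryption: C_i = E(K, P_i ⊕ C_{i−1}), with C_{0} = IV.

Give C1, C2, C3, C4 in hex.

C1 = 0x6, C2 = 0x4, C3 = 0x7, C4 = 0x6

C1: P1 ⊕ 0x7 = 0xE; E(K, 0xE) = 0x6.
C2: P2 ⊕ 0x6 = 0xA; E(K, 0xA) = 0x4.
C3: P3 ⊕ 0x4 = 0xC; E(K, 0xC) = 0x7.
C4: P4 ⊕ 0x7 = 0xE; E(K, 0xE) = 0x6.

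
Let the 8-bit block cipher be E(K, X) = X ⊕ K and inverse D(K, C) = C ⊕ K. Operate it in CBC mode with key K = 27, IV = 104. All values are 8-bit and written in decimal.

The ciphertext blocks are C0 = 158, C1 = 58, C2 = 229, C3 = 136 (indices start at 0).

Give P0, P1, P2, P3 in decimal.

CBC decryption: P_i = D(K, C_i) ⊕ C_{i−1}, with C_{−1} = IV.
P0: D(K, 158) = 133; 133 ⊕ 104 = 237.
P1: D(K, 58) = 33; 33 ⊕ 158 = 191.
P2: D(K, 229) = 254; 254 ⊕ 58 = 196.
P3: D(K, 136) = 147; 147 ⊕ 229 = 118.

P0 = 237, P1 = 191, P2 = 196, P3 = 118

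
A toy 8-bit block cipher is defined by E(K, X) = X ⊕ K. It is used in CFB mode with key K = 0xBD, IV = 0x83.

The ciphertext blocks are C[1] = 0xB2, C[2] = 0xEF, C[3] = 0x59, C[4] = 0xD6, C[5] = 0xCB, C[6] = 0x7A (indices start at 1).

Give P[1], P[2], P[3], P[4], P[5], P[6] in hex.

P[1] = 0x8C, P[2] = 0xE0, P[3] = 0x0B, P[4] = 0x32, P[5] = 0xA0, P[6] = 0x0C

CFB decryption: P_i = C_i ⊕ E(K, C_{i−1}), with C_{0} = IV.
P[1]: E(K, 0x83) = 0x3E; 0xB2 ⊕ 0x3E = 0x8C.
P[2]: E(K, 0xB2) = 0x0F; 0xEF ⊕ 0x0F = 0xE0.
P[3]: E(K, 0xEF) = 0x52; 0x59 ⊕ 0x52 = 0x0B.
P[4]: E(K, 0x59) = 0xE4; 0xD6 ⊕ 0xE4 = 0x32.
P[5]: E(K, 0xD6) = 0x6B; 0xCB ⊕ 0x6B = 0xA0.
P[6]: E(K, 0xCB) = 0x76; 0x7A ⊕ 0x76 = 0x0C.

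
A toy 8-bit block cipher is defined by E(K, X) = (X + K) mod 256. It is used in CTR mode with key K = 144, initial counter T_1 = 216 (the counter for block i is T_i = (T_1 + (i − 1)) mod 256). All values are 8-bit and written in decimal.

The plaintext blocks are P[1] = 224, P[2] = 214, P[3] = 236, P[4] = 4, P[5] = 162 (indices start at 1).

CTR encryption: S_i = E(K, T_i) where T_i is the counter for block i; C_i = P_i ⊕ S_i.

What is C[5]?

C[1]: T = 216, S = E(K, T) = 104; 224 ⊕ 104 = 136.
C[2]: T = 217, S = E(K, T) = 105; 214 ⊕ 105 = 191.
C[3]: T = 218, S = E(K, T) = 106; 236 ⊕ 106 = 134.
C[4]: T = 219, S = E(K, T) = 107; 4 ⊕ 107 = 111.
C[5]: T = 220, S = E(K, T) = 108; 162 ⊕ 108 = 206.

C[5] = 206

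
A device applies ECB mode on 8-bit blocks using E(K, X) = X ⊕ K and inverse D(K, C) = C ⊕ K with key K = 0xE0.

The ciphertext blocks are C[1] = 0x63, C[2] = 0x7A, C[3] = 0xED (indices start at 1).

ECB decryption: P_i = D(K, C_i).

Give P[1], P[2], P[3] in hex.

P[1] = 0x83, P[2] = 0x9A, P[3] = 0x0D

P[1]: D(K, 0x63) = 0x83.
P[2]: D(K, 0x7A) = 0x9A.
P[3]: D(K, 0xED) = 0x0D.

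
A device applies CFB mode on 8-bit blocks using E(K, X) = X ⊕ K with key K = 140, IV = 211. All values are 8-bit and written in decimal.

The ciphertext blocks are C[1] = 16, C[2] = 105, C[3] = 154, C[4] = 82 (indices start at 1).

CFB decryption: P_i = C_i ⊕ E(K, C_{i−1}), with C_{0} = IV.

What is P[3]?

P[3] = 127

P[3]: E(K, 105) = 229; 154 ⊕ 229 = 127.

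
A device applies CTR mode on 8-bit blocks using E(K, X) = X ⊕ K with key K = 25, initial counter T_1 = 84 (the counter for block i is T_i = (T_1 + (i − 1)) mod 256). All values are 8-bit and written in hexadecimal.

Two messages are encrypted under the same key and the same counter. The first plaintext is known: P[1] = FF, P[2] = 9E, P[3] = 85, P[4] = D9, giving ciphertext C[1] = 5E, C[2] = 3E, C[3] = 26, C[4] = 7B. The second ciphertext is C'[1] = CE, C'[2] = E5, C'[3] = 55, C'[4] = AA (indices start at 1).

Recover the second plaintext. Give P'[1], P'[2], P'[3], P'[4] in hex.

P'[1] = 6F, P'[2] = 45, P'[3] = F6, P'[4] = 08

In CTR with a reused counter, both messages share the same keystream S_i, so C_i ⊕ C'_i = P_i ⊕ P'_i and thus P'_i = P_i ⊕ C_i ⊕ C'_i.
P'[1]: FF ⊕ 5E ⊕ CE = 6F.
P'[2]: 9E ⊕ 3E ⊕ E5 = 45.
P'[3]: 85 ⊕ 26 ⊕ 55 = F6.
P'[4]: D9 ⊕ 7B ⊕ AA = 08.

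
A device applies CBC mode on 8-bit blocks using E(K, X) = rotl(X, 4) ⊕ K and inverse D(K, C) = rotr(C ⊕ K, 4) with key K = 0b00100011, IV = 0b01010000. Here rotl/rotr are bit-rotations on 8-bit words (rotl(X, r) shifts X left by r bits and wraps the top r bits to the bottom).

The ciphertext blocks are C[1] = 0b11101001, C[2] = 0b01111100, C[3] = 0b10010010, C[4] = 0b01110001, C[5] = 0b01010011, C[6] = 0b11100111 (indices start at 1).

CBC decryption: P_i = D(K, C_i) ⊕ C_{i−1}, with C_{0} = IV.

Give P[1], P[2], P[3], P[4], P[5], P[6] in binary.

P[1]: D(K, 0b11101001) = 0b10101100; 0b10101100 ⊕ 0b01010000 = 0b11111100.
P[2]: D(K, 0b01111100) = 0b11110101; 0b11110101 ⊕ 0b11101001 = 0b00011100.
P[3]: D(K, 0b10010010) = 0b00011011; 0b00011011 ⊕ 0b01111100 = 0b01100111.
P[4]: D(K, 0b01110001) = 0b00100101; 0b00100101 ⊕ 0b10010010 = 0b10110111.
P[5]: D(K, 0b01010011) = 0b00000111; 0b00000111 ⊕ 0b01110001 = 0b01110110.
P[6]: D(K, 0b11100111) = 0b01001100; 0b01001100 ⊕ 0b01010011 = 0b00011111.

P[1] = 0b11111100, P[2] = 0b00011100, P[3] = 0b01100111, P[4] = 0b10110111, P[5] = 0b01110110, P[6] = 0b00011111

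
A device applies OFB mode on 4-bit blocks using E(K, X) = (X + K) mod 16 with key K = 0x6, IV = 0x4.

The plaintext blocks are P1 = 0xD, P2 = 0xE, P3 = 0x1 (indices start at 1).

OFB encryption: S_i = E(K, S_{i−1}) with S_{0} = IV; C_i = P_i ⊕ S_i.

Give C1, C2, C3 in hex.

C1: S = E(K, 0x4) = 0xA; 0xD ⊕ 0xA = 0x7.
C2: S = E(K, 0xA) = 0x0; 0xE ⊕ 0x0 = 0xE.
C3: S = E(K, 0x0) = 0x6; 0x1 ⊕ 0x6 = 0x7.

C1 = 0x7, C2 = 0xE, C3 = 0x7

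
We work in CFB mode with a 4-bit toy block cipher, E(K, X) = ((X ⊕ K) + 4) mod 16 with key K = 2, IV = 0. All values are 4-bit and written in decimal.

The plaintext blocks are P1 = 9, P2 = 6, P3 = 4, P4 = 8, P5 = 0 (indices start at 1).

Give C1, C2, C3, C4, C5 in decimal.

C1 = 15, C2 = 7, C3 = 13, C4 = 11, C5 = 13

CFB encryption: C_i = P_i ⊕ E(K, C_{i−1}), with C_{0} = IV.
C1: E(K, 0) = 6; 9 ⊕ 6 = 15.
C2: E(K, 15) = 1; 6 ⊕ 1 = 7.
C3: E(K, 7) = 9; 4 ⊕ 9 = 13.
C4: E(K, 13) = 3; 8 ⊕ 3 = 11.
C5: E(K, 11) = 13; 0 ⊕ 13 = 13.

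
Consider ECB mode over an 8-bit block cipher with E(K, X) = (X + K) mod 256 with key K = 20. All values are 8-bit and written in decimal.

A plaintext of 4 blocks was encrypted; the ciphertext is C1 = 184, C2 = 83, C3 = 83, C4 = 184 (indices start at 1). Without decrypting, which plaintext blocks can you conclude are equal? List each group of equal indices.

ECB encrypts each block independently with the same key, so equal ciphertext blocks imply equal plaintext blocks.
C1 = C4 = 184, so P1 = P4.
C2 = C3 = 83, so P2 = P3.

P1 = P4; P2 = P3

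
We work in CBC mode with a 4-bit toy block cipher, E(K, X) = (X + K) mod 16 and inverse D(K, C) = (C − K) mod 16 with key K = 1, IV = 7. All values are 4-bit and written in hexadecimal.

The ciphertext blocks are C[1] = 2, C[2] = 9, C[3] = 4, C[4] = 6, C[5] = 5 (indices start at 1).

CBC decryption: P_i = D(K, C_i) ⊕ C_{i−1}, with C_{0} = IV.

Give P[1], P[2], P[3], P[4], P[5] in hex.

P[1]: D(K, 2) = 1; 1 ⊕ 7 = 6.
P[2]: D(K, 9) = 8; 8 ⊕ 2 = A.
P[3]: D(K, 4) = 3; 3 ⊕ 9 = A.
P[4]: D(K, 6) = 5; 5 ⊕ 4 = 1.
P[5]: D(K, 5) = 4; 4 ⊕ 6 = 2.

P[1] = 6, P[2] = A, P[3] = A, P[4] = 1, P[5] = 2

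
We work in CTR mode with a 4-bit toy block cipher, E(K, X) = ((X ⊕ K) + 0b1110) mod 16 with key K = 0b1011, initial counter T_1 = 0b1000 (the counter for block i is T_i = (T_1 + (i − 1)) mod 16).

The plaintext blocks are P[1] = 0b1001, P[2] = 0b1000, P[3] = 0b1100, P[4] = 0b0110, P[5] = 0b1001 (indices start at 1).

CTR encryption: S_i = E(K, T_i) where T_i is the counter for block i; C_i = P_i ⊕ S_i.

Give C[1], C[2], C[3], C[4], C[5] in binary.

C[1]: T = 0b1000, S = E(K, T) = 0b0001; 0b1001 ⊕ 0b0001 = 0b1000.
C[2]: T = 0b1001, S = E(K, T) = 0b0000; 0b1000 ⊕ 0b0000 = 0b1000.
C[3]: T = 0b1010, S = E(K, T) = 0b1111; 0b1100 ⊕ 0b1111 = 0b0011.
C[4]: T = 0b1011, S = E(K, T) = 0b1110; 0b0110 ⊕ 0b1110 = 0b1000.
C[5]: T = 0b1100, S = E(K, T) = 0b0101; 0b1001 ⊕ 0b0101 = 0b1100.

C[1] = 0b1000, C[2] = 0b1000, C[3] = 0b0011, C[4] = 0b1000, C[5] = 0b1100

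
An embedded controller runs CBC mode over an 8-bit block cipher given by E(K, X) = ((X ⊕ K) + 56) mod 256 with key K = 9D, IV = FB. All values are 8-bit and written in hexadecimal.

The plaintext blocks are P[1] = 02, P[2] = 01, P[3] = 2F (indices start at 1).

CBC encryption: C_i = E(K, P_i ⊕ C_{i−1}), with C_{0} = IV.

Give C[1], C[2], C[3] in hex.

C[1]: P[1] ⊕ FB = F9; E(K, F9) = BA.
C[2]: P[2] ⊕ BA = BB; E(K, BB) = 7C.
C[3]: P[3] ⊕ 7C = 53; E(K, 53) = 24.

C[1] = BA, C[2] = 7C, C[3] = 24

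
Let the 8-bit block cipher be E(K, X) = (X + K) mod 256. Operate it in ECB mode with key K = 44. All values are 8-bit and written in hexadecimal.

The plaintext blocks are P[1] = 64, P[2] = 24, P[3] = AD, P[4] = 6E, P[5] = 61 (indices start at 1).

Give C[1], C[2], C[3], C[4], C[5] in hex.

C[1] = A8, C[2] = 68, C[3] = F1, C[4] = B2, C[5] = A5

ECB encryption: C_i = E(K, P_i).
C[1]: E(K, 64) = A8.
C[2]: E(K, 24) = 68.
C[3]: E(K, AD) = F1.
C[4]: E(K, 6E) = B2.
C[5]: E(K, 61) = A5.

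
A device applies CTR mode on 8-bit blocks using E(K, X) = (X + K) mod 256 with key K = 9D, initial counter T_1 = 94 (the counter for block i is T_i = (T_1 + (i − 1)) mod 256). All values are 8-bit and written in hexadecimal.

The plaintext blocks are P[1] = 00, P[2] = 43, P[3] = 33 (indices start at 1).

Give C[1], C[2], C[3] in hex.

CTR encryption: S_i = E(K, T_i) where T_i is the counter for block i; C_i = P_i ⊕ S_i.
C[1]: T = 94, S = E(K, T) = 31; 00 ⊕ 31 = 31.
C[2]: T = 95, S = E(K, T) = 32; 43 ⊕ 32 = 71.
C[3]: T = 96, S = E(K, T) = 33; 33 ⊕ 33 = 00.

C[1] = 31, C[2] = 71, C[3] = 00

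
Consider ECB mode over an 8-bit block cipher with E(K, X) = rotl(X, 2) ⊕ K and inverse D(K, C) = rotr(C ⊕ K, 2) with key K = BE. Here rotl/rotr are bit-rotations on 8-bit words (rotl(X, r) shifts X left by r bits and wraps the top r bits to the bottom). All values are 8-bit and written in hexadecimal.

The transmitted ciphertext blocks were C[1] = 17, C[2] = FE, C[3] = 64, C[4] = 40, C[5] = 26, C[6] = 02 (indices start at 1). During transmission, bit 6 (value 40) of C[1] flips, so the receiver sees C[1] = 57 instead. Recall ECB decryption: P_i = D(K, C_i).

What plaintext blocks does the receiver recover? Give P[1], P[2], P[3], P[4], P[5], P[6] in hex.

Only C[1] changed, to 57. In ECB, a change in C_i affects only P_i. Decrypting the received ciphertext:
P[1]: D(K, 57) = 7A.
P[2]: D(K, FE) = 10.
P[3]: D(K, 64) = B6.
P[4]: D(K, 40) = BF.
P[5]: D(K, 26) = 26.
P[6]: D(K, 02) = 2F.
Blocks that differ from the original plaintext: P[1].

P[1] = 7A, P[2] = 10, P[3] = B6, P[4] = BF, P[5] = 26, P[6] = 2F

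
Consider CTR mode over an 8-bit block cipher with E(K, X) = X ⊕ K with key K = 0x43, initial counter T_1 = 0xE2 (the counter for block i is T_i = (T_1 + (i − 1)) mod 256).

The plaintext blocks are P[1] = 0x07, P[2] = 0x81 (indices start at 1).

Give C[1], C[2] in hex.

C[1] = 0xA6, C[2] = 0x21

CTR encryption: S_i = E(K, T_i) where T_i is the counter for block i; C_i = P_i ⊕ S_i.
C[1]: T = 0xE2, S = E(K, T) = 0xA1; 0x07 ⊕ 0xA1 = 0xA6.
C[2]: T = 0xE3, S = E(K, T) = 0xA0; 0x81 ⊕ 0xA0 = 0x21.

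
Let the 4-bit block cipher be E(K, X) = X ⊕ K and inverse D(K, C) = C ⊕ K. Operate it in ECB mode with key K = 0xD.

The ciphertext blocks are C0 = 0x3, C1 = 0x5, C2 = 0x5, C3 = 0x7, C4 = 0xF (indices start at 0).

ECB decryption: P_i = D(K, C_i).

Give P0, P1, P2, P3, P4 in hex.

P0: D(K, 0x3) = 0xE.
P1: D(K, 0x5) = 0x8.
P2: D(K, 0x5) = 0x8.
P3: D(K, 0x7) = 0xA.
P4: D(K, 0xF) = 0x2.

P0 = 0xE, P1 = 0x8, P2 = 0x8, P3 = 0xA, P4 = 0x2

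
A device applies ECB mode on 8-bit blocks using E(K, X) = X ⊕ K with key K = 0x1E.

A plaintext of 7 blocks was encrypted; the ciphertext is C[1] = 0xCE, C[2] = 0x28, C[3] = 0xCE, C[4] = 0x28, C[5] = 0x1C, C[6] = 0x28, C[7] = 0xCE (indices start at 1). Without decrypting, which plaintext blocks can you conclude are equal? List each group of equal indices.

P[1] = P[3] = P[7]; P[2] = P[4] = P[6]

ECB encrypts each block independently with the same key, so equal ciphertext blocks imply equal plaintext blocks.
C[1] = C[3] = C[7] = 0xCE, so P[1] = P[3] = P[7].
C[2] = C[4] = C[6] = 0x28, so P[2] = P[4] = P[6].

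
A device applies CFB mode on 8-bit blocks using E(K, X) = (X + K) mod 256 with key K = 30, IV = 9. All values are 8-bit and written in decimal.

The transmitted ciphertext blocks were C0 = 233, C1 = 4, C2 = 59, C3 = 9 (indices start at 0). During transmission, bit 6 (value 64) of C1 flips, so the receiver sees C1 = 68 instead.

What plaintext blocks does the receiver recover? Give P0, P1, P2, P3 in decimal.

CFB decryption: P_i = C_i ⊕ E(K, C_{i−1}), with C_{−1} = IV.
Only C1 changed, to 68. In CFB, a change in C_i flips the same bit in P_i and garbles P_{i+1}. Decrypting the received ciphertext:
P0: E(K, 9) = 39; 233 ⊕ 39 = 206.
P1: E(K, 233) = 7; 68 ⊕ 7 = 67.
P2: E(K, 68) = 98; 59 ⊕ 98 = 89.
P3: E(K, 59) = 89; 9 ⊕ 89 = 80.
Blocks that differ from the original plaintext: P1, P2.

P0 = 206, P1 = 67, P2 = 89, P3 = 80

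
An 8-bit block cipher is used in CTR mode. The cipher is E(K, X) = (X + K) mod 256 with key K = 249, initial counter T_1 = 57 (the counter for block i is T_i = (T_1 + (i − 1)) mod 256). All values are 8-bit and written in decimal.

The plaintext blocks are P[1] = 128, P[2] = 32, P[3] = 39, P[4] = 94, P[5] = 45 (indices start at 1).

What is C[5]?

C[5] = 27

CTR encryption: S_i = E(K, T_i) where T_i is the counter for block i; C_i = P_i ⊕ S_i.
C[1]: T = 57, S = E(K, T) = 50; 128 ⊕ 50 = 178.
C[2]: T = 58, S = E(K, T) = 51; 32 ⊕ 51 = 19.
C[3]: T = 59, S = E(K, T) = 52; 39 ⊕ 52 = 19.
C[4]: T = 60, S = E(K, T) = 53; 94 ⊕ 53 = 107.
C[5]: T = 61, S = E(K, T) = 54; 45 ⊕ 54 = 27.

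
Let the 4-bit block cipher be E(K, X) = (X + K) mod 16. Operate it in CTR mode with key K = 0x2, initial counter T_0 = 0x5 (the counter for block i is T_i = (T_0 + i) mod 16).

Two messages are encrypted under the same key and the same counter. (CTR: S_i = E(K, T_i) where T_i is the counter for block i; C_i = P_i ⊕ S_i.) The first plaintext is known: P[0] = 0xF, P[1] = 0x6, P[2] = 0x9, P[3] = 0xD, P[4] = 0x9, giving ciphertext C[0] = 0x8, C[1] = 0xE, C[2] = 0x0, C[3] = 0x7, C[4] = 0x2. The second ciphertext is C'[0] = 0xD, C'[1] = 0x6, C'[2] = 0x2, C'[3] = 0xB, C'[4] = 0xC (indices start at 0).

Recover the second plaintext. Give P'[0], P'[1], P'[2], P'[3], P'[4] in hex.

P'[0] = 0xA, P'[1] = 0xE, P'[2] = 0xB, P'[3] = 0x1, P'[4] = 0x7

In CTR with a reused counter, both messages share the same keystream S_i, so C_i ⊕ C'_i = P_i ⊕ P'_i and thus P'_i = P_i ⊕ C_i ⊕ C'_i.
P'[0]: 0xF ⊕ 0x8 ⊕ 0xD = 0xA.
P'[1]: 0x6 ⊕ 0xE ⊕ 0x6 = 0xE.
P'[2]: 0x9 ⊕ 0x0 ⊕ 0x2 = 0xB.
P'[3]: 0xD ⊕ 0x7 ⊕ 0xB = 0x1.
P'[4]: 0x9 ⊕ 0x2 ⊕ 0xC = 0x7.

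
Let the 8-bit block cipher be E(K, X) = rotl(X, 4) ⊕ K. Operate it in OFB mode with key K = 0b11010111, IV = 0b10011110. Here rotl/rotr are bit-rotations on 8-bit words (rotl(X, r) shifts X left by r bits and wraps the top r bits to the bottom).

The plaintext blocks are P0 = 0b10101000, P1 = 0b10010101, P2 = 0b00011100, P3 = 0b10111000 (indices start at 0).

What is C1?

C1 = 0b10100001

OFB encryption: S_i = E(K, S_{i−1}) with S_{−1} = IV; C_i = P_i ⊕ S_i.
C0: S = E(K, 0b10011110) = 0b00111110; 0b10101000 ⊕ 0b00111110 = 0b10010110.
C1: S = E(K, 0b00111110) = 0b00110100; 0b10010101 ⊕ 0b00110100 = 0b10100001.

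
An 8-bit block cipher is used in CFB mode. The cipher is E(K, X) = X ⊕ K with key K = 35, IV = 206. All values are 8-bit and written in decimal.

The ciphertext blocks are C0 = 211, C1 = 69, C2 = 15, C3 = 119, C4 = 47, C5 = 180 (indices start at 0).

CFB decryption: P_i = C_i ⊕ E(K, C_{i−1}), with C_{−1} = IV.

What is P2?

P2 = 105

P2: E(K, 69) = 102; 15 ⊕ 102 = 105.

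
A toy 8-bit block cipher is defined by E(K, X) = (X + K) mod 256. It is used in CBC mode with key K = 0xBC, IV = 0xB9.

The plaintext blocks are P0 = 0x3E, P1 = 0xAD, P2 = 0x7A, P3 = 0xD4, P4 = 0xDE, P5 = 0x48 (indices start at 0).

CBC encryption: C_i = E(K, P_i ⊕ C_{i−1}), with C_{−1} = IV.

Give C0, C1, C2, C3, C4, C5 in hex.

C0 = 0x43, C1 = 0xAA, C2 = 0x8C, C3 = 0x14, C4 = 0x86, C5 = 0x8A

C0: P0 ⊕ 0xB9 = 0x87; E(K, 0x87) = 0x43.
C1: P1 ⊕ 0x43 = 0xEE; E(K, 0xEE) = 0xAA.
C2: P2 ⊕ 0xAA = 0xD0; E(K, 0xD0) = 0x8C.
C3: P3 ⊕ 0x8C = 0x58; E(K, 0x58) = 0x14.
C4: P4 ⊕ 0x14 = 0xCA; E(K, 0xCA) = 0x86.
C5: P5 ⊕ 0x86 = 0xCE; E(K, 0xCE) = 0x8A.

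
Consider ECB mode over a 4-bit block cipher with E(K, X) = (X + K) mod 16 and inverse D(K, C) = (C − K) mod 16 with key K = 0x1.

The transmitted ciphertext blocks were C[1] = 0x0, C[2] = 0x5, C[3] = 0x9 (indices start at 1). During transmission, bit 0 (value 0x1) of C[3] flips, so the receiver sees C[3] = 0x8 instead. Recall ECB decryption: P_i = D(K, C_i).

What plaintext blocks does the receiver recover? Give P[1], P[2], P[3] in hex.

P[1] = 0xF, P[2] = 0x4, P[3] = 0x7

Only C[3] changed, to 0x8. In ECB, a change in C_i affects only P_i. Decrypting the received ciphertext:
P[1]: D(K, 0x0) = 0xF.
P[2]: D(K, 0x5) = 0x4.
P[3]: D(K, 0x8) = 0x7.
Blocks that differ from the original plaintext: P[3].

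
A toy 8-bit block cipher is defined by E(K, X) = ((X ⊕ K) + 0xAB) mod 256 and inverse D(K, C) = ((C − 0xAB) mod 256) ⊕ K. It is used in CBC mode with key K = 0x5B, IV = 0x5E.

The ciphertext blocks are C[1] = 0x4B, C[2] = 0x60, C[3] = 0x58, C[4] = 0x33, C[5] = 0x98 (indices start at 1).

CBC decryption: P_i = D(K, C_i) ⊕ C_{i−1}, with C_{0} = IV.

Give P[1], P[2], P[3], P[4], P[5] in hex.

P[1]: D(K, 0x4B) = 0xFB; 0xFB ⊕ 0x5E = 0xA5.
P[2]: D(K, 0x60) = 0xEE; 0xEE ⊕ 0x4B = 0xA5.
P[3]: D(K, 0x58) = 0xF6; 0xF6 ⊕ 0x60 = 0x96.
P[4]: D(K, 0x33) = 0xD3; 0xD3 ⊕ 0x58 = 0x8B.
P[5]: D(K, 0x98) = 0xB6; 0xB6 ⊕ 0x33 = 0x85.

P[1] = 0xA5, P[2] = 0xA5, P[3] = 0x96, P[4] = 0x8B, P[5] = 0x85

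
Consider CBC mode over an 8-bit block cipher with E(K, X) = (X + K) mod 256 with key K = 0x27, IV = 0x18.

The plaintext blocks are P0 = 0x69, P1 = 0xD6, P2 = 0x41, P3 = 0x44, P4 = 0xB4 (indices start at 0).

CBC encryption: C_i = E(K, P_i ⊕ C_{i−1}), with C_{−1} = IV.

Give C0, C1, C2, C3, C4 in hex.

C0 = 0x98, C1 = 0x75, C2 = 0x5B, C3 = 0x46, C4 = 0x19

C0: P0 ⊕ 0x18 = 0x71; E(K, 0x71) = 0x98.
C1: P1 ⊕ 0x98 = 0x4E; E(K, 0x4E) = 0x75.
C2: P2 ⊕ 0x75 = 0x34; E(K, 0x34) = 0x5B.
C3: P3 ⊕ 0x5B = 0x1F; E(K, 0x1F) = 0x46.
C4: P4 ⊕ 0x46 = 0xF2; E(K, 0xF2) = 0x19.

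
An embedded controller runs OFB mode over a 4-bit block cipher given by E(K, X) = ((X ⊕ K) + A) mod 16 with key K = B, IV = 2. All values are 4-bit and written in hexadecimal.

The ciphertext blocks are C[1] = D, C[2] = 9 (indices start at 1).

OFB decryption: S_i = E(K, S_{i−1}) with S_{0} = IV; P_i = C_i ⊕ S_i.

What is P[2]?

P[2] = B

P[1]: S = E(K, 2) = 3; D ⊕ 3 = E.
P[2]: S = E(K, 3) = 2; 9 ⊕ 2 = B.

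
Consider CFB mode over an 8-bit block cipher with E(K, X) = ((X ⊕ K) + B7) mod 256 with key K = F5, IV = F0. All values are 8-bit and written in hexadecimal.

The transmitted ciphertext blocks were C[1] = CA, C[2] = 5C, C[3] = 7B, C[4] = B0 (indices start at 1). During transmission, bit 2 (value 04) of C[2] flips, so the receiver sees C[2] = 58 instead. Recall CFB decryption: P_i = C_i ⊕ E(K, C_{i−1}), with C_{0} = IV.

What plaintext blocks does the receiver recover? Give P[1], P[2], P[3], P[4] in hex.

P[1] = 76, P[2] = AE, P[3] = 1F, P[4] = F5

Only C[2] changed, to 58. In CFB, a change in C_i flips the same bit in P_i and garbles P_{i+1}. Decrypting the received ciphertext:
P[1]: E(K, F0) = BC; CA ⊕ BC = 76.
P[2]: E(K, CA) = F6; 58 ⊕ F6 = AE.
P[3]: E(K, 58) = 64; 7B ⊕ 64 = 1F.
P[4]: E(K, 7B) = 45; B0 ⊕ 45 = F5.
Blocks that differ from the original plaintext: P[2], P[3].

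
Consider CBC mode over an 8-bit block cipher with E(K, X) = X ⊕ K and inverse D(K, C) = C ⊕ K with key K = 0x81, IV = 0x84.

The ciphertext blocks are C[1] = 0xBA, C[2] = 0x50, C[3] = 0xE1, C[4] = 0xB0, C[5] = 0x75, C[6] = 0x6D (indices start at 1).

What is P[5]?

CBC decryption: P_i = D(K, C_i) ⊕ C_{i−1}, with C_{0} = IV.
P[5]: D(K, 0x75) = 0xF4; 0xF4 ⊕ 0xB0 = 0x44.

P[5] = 0x44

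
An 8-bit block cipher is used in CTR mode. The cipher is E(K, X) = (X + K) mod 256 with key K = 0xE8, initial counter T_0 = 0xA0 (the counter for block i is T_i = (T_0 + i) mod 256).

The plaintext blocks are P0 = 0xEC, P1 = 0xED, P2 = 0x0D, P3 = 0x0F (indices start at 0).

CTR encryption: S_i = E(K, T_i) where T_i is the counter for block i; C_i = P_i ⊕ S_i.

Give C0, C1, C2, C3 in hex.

C0: T = 0xA0, S = E(K, T) = 0x88; 0xEC ⊕ 0x88 = 0x64.
C1: T = 0xA1, S = E(K, T) = 0x89; 0xED ⊕ 0x89 = 0x64.
C2: T = 0xA2, S = E(K, T) = 0x8A; 0x0D ⊕ 0x8A = 0x87.
C3: T = 0xA3, S = E(K, T) = 0x8B; 0x0F ⊕ 0x8B = 0x84.

C0 = 0x64, C1 = 0x64, C2 = 0x87, C3 = 0x84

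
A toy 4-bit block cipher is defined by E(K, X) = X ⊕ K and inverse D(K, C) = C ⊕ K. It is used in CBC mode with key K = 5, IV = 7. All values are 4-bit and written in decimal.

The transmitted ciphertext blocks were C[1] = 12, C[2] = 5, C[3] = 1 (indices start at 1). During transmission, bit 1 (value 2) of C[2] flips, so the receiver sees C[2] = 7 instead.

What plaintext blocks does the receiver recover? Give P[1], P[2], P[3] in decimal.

CBC decryption: P_i = D(K, C_i) ⊕ C_{i−1}, with C_{0} = IV.
Only C[2] changed, to 7. In CBC, a change in C_i garbles P_i and flips the same bit in P_{i+1}. Decrypting the received ciphertext:
P[1]: D(K, 12) = 9; 9 ⊕ 7 = 14.
P[2]: D(K, 7) = 2; 2 ⊕ 12 = 14.
P[3]: D(K, 1) = 4; 4 ⊕ 7 = 3.
Blocks that differ from the original plaintext: P[2], P[3].

P[1] = 14, P[2] = 14, P[3] = 3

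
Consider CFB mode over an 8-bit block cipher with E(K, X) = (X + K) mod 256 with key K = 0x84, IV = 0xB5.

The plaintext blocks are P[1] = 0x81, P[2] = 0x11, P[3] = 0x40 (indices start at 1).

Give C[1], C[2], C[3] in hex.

CFB encryption: C_i = P_i ⊕ E(K, C_{i−1}), with C_{0} = IV.
C[1]: E(K, 0xB5) = 0x39; 0x81 ⊕ 0x39 = 0xB8.
C[2]: E(K, 0xB8) = 0x3C; 0x11 ⊕ 0x3C = 0x2D.
C[3]: E(K, 0x2D) = 0xB1; 0x40 ⊕ 0xB1 = 0xF1.

C[1] = 0xB8, C[2] = 0x2D, C[3] = 0xF1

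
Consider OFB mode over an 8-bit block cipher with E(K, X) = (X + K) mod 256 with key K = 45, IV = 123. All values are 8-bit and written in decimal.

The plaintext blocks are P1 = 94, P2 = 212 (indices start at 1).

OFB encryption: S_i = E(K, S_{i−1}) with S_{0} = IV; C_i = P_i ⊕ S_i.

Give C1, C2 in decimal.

C1 = 246, C2 = 1

C1: S = E(K, 123) = 168; 94 ⊕ 168 = 246.
C2: S = E(K, 168) = 213; 212 ⊕ 213 = 1.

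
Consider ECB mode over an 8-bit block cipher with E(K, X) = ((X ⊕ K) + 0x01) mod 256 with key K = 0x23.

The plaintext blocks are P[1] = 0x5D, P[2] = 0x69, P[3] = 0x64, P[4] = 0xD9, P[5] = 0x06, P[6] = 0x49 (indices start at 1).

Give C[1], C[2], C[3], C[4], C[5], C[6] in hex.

ECB encryption: C_i = E(K, P_i).
C[1]: E(K, 0x5D) = 0x7F.
C[2]: E(K, 0x69) = 0x4B.
C[3]: E(K, 0x64) = 0x48.
C[4]: E(K, 0xD9) = 0xFB.
C[5]: E(K, 0x06) = 0x26.
C[6]: E(K, 0x49) = 0x6B.

C[1] = 0x7F, C[2] = 0x4B, C[3] = 0x48, C[4] = 0xFB, C[5] = 0x26, C[6] = 0x6B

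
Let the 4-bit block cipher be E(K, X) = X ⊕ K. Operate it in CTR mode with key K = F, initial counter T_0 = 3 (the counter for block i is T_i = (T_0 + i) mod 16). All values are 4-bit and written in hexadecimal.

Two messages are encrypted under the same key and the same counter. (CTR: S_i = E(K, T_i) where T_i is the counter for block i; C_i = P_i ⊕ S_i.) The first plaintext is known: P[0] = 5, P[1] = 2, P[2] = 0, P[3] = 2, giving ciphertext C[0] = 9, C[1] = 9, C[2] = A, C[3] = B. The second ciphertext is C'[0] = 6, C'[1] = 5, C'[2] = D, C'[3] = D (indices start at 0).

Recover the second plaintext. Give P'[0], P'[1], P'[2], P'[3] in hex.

P'[0] = A, P'[1] = E, P'[2] = 7, P'[3] = 4

In CTR with a reused counter, both messages share the same keystream S_i, so C_i ⊕ C'_i = P_i ⊕ P'_i and thus P'_i = P_i ⊕ C_i ⊕ C'_i.
P'[0]: 5 ⊕ 9 ⊕ 6 = A.
P'[1]: 2 ⊕ 9 ⊕ 5 = E.
P'[2]: 0 ⊕ A ⊕ D = 7.
P'[3]: 2 ⊕ B ⊕ D = 4.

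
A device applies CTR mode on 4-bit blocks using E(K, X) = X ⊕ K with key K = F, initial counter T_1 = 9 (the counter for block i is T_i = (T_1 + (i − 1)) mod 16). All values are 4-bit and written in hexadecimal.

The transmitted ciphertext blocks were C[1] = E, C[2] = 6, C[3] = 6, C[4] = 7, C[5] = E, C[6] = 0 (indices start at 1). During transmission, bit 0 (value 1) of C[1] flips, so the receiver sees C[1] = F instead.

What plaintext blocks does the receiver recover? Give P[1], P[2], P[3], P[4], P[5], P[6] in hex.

P[1] = 9, P[2] = 3, P[3] = 2, P[4] = 4, P[5] = C, P[6] = 1

CTR decryption: S_i = E(K, T_i) where T_i is the counter for block i; P_i = C_i ⊕ S_i.
Only C[1] changed, to F. In CTR, a change in C_i flips the same bit in P_i only; the keystream is unaffected. Decrypting the received ciphertext:
P[1]: T = 9, S = E(K, T) = 6; F ⊕ 6 = 9.
P[2]: T = A, S = E(K, T) = 5; 6 ⊕ 5 = 3.
P[3]: T = B, S = E(K, T) = 4; 6 ⊕ 4 = 2.
P[4]: T = C, S = E(K, T) = 3; 7 ⊕ 3 = 4.
P[5]: T = D, S = E(K, T) = 2; E ⊕ 2 = C.
P[6]: T = E, S = E(K, T) = 1; 0 ⊕ 1 = 1.
Blocks that differ from the original plaintext: P[1].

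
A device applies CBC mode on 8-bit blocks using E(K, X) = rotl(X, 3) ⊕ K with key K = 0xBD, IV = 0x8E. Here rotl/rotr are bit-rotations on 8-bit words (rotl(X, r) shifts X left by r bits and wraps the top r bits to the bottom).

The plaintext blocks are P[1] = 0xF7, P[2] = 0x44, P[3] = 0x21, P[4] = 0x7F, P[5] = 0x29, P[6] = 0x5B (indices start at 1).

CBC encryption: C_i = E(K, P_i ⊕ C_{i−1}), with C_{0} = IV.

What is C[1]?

C[1] = 0x76

C[1]: P[1] ⊕ 0x8E = 0x79; E(K, 0x79) = 0x76.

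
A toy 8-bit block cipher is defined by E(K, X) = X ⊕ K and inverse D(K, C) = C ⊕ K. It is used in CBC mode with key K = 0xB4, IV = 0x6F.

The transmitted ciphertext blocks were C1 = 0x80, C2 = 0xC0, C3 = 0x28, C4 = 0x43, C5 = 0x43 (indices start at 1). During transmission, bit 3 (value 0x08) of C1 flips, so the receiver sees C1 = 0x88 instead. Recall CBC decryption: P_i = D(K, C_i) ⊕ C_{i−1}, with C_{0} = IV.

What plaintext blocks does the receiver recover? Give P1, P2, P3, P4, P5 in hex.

P1 = 0x53, P2 = 0xFC, P3 = 0x5C, P4 = 0xDF, P5 = 0xB4

Only C1 changed, to 0x88. In CBC, a change in C_i garbles P_i and flips the same bit in P_{i+1}. Decrypting the received ciphertext:
P1: D(K, 0x88) = 0x3C; 0x3C ⊕ 0x6F = 0x53.
P2: D(K, 0xC0) = 0x74; 0x74 ⊕ 0x88 = 0xFC.
P3: D(K, 0x28) = 0x9C; 0x9C ⊕ 0xC0 = 0x5C.
P4: D(K, 0x43) = 0xF7; 0xF7 ⊕ 0x28 = 0xDF.
P5: D(K, 0x43) = 0xF7; 0xF7 ⊕ 0x43 = 0xB4.
Blocks that differ from the original plaintext: P1, P2.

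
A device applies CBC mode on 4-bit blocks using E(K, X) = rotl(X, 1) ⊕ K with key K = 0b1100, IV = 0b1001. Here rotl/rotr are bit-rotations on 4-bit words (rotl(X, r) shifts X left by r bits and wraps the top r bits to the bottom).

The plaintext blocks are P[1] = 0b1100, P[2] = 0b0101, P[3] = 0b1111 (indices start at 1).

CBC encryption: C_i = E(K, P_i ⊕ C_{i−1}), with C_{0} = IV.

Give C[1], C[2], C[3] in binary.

C[1] = 0b0110, C[2] = 0b1010, C[3] = 0b0110

C[1]: P[1] ⊕ 0b1001 = 0b0101; E(K, 0b0101) = 0b0110.
C[2]: P[2] ⊕ 0b0110 = 0b0011; E(K, 0b0011) = 0b1010.
C[3]: P[3] ⊕ 0b1010 = 0b0101; E(K, 0b0101) = 0b0110.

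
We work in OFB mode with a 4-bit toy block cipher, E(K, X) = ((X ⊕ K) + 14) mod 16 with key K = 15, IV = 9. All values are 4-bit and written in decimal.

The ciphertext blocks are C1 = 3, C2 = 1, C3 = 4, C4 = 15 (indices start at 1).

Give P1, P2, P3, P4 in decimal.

P1 = 7, P2 = 8, P3 = 0, P4 = 6

OFB decryption: S_i = E(K, S_{i−1}) with S_{0} = IV; P_i = C_i ⊕ S_i.
P1: S = E(K, 9) = 4; 3 ⊕ 4 = 7.
P2: S = E(K, 4) = 9; 1 ⊕ 9 = 8.
P3: S = E(K, 9) = 4; 4 ⊕ 4 = 0.
P4: S = E(K, 4) = 9; 15 ⊕ 9 = 6.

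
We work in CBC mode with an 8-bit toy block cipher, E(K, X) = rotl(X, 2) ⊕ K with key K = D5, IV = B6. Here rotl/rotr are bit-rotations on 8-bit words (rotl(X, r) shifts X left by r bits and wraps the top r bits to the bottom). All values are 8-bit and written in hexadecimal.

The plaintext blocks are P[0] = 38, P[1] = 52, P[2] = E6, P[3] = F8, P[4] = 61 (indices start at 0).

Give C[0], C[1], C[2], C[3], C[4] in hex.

CBC encryption: C_i = E(K, P_i ⊕ C_{i−1}), with C_{−1} = IV.
C[0]: P[0] ⊕ B6 = 8E; E(K, 8E) = EF.
C[1]: P[1] ⊕ EF = BD; E(K, BD) = 23.
C[2]: P[2] ⊕ 23 = C5; E(K, C5) = C2.
C[3]: P[3] ⊕ C2 = 3A; E(K, 3A) = 3D.
C[4]: P[4] ⊕ 3D = 5C; E(K, 5C) = A4.

C[0] = EF, C[1] = 23, C[2] = C2, C[3] = 3D, C[4] = A4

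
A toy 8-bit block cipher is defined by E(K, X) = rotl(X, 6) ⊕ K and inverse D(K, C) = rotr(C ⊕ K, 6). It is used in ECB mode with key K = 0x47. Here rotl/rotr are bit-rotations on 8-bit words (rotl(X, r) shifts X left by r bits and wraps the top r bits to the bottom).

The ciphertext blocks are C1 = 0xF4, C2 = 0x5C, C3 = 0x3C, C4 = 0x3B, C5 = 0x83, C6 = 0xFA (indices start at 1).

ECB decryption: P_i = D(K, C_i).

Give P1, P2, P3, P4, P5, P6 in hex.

P1 = 0xCE, P2 = 0x6C, P3 = 0xED, P4 = 0xF1, P5 = 0x13, P6 = 0xF6

P1: D(K, 0xF4) = 0xCE.
P2: D(K, 0x5C) = 0x6C.
P3: D(K, 0x3C) = 0xED.
P4: D(K, 0x3B) = 0xF1.
P5: D(K, 0x83) = 0x13.
P6: D(K, 0xFA) = 0xF6.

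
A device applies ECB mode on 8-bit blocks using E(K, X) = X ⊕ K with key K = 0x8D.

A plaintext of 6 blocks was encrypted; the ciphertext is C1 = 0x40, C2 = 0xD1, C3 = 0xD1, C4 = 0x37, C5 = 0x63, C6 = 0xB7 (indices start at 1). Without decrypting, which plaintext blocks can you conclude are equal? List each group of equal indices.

ECB encrypts each block independently with the same key, so equal ciphertext blocks imply equal plaintext blocks.
C2 = C3 = 0xD1, so P2 = P3.

P2 = P3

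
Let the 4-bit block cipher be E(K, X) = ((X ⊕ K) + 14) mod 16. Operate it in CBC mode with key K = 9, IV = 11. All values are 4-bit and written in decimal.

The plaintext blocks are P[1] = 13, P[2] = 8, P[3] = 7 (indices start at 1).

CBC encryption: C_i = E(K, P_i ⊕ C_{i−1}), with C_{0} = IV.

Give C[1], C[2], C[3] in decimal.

C[1] = 13, C[2] = 10, C[3] = 2

C[1]: P[1] ⊕ 11 = 6; E(K, 6) = 13.
C[2]: P[2] ⊕ 13 = 5; E(K, 5) = 10.
C[3]: P[3] ⊕ 10 = 13; E(K, 13) = 2.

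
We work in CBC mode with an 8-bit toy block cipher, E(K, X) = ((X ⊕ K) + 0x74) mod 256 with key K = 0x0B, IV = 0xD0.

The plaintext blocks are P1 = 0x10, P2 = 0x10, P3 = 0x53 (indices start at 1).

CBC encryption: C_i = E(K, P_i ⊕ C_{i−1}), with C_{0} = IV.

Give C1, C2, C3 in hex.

C1: P1 ⊕ 0xD0 = 0xC0; E(K, 0xC0) = 0x3F.
C2: P2 ⊕ 0x3F = 0x2F; E(K, 0x2F) = 0x98.
C3: P3 ⊕ 0x98 = 0xCB; E(K, 0xCB) = 0x34.

C1 = 0x3F, C2 = 0x98, C3 = 0x34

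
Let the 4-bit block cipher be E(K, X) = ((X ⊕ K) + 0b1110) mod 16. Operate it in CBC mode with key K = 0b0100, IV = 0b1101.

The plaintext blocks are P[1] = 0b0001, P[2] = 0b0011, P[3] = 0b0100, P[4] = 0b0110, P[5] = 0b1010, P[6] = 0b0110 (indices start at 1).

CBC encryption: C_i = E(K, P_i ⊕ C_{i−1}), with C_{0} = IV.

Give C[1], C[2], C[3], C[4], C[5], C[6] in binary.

C[1]: P[1] ⊕ 0b1101 = 0b1100; E(K, 0b1100) = 0b0110.
C[2]: P[2] ⊕ 0b0110 = 0b0101; E(K, 0b0101) = 0b1111.
C[3]: P[3] ⊕ 0b1111 = 0b1011; E(K, 0b1011) = 0b1101.
C[4]: P[4] ⊕ 0b1101 = 0b1011; E(K, 0b1011) = 0b1101.
C[5]: P[5] ⊕ 0b1101 = 0b0111; E(K, 0b0111) = 0b0001.
C[6]: P[6] ⊕ 0b0001 = 0b0111; E(K, 0b0111) = 0b0001.

C[1] = 0b0110, C[2] = 0b1111, C[3] = 0b1101, C[4] = 0b1101, C[5] = 0b0001, C[6] = 0b0001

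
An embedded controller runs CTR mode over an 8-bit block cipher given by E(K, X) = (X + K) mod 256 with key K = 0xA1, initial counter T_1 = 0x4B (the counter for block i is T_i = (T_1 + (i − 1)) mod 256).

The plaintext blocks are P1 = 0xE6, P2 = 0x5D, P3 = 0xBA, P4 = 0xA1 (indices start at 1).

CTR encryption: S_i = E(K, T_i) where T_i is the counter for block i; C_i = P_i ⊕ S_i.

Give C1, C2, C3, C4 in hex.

C1 = 0x0A, C2 = 0xB0, C3 = 0x54, C4 = 0x4E

C1: T = 0x4B, S = E(K, T) = 0xEC; 0xE6 ⊕ 0xEC = 0x0A.
C2: T = 0x4C, S = E(K, T) = 0xED; 0x5D ⊕ 0xED = 0xB0.
C3: T = 0x4D, S = E(K, T) = 0xEE; 0xBA ⊕ 0xEE = 0x54.
C4: T = 0x4E, S = E(K, T) = 0xEF; 0xA1 ⊕ 0xEF = 0x4E.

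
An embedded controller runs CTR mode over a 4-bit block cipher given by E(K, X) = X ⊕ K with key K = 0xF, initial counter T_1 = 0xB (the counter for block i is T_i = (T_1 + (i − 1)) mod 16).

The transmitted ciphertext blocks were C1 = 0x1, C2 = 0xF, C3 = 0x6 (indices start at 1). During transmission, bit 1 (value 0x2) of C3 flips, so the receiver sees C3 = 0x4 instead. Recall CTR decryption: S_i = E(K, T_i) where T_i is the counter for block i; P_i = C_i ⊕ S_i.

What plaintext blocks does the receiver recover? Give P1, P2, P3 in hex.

P1 = 0x5, P2 = 0xC, P3 = 0x6

Only C3 changed, to 0x4. In CTR, a change in C_i flips the same bit in P_i only; the keystream is unaffected. Decrypting the received ciphertext:
P1: T = 0xB, S = E(K, T) = 0x4; 0x1 ⊕ 0x4 = 0x5.
P2: T = 0xC, S = E(K, T) = 0x3; 0xF ⊕ 0x3 = 0xC.
P3: T = 0xD, S = E(K, T) = 0x2; 0x4 ⊕ 0x2 = 0x6.
Blocks that differ from the original plaintext: P3.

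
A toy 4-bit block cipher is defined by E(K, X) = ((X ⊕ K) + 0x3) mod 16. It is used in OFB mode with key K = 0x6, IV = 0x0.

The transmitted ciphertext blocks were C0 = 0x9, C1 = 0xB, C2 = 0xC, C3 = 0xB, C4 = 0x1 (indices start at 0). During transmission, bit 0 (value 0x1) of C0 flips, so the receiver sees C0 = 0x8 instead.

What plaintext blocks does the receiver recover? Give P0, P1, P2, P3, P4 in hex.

P0 = 0x1, P1 = 0x9, P2 = 0xB, P3 = 0xF, P4 = 0x4

OFB decryption: S_i = E(K, S_{i−1}) with S_{−1} = IV; P_i = C_i ⊕ S_i.
Only C0 changed, to 0x8. In OFB, a change in C_i flips the same bit in P_i only; the keystream is unaffected. Decrypting the received ciphertext:
P0: S = E(K, 0x0) = 0x9; 0x8 ⊕ 0x9 = 0x1.
P1: S = E(K, 0x9) = 0x2; 0xB ⊕ 0x2 = 0x9.
P2: S = E(K, 0x2) = 0x7; 0xC ⊕ 0x7 = 0xB.
P3: S = E(K, 0x7) = 0x4; 0xB ⊕ 0x4 = 0xF.
P4: S = E(K, 0x4) = 0x5; 0x1 ⊕ 0x5 = 0x4.
Blocks that differ from the original plaintext: P0.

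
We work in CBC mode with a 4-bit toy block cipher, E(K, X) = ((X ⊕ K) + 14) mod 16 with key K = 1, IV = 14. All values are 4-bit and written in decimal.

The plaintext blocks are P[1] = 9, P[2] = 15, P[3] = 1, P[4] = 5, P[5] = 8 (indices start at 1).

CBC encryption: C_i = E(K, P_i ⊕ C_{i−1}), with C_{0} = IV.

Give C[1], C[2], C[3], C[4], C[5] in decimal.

C[1]: P[1] ⊕ 14 = 7; E(K, 7) = 4.
C[2]: P[2] ⊕ 4 = 11; E(K, 11) = 8.
C[3]: P[3] ⊕ 8 = 9; E(K, 9) = 6.
C[4]: P[4] ⊕ 6 = 3; E(K, 3) = 0.
C[5]: P[5] ⊕ 0 = 8; E(K, 8) = 7.

C[1] = 4, C[2] = 8, C[3] = 6, C[4] = 0, C[5] = 7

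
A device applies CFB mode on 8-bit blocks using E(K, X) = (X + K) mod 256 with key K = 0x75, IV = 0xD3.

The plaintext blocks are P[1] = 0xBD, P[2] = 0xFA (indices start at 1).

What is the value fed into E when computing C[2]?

0xF5

CFB encryption: C_i = P_i ⊕ E(K, C_{i−1}), with C_{0} = IV.
C[1]: E(K, 0xD3) = 0x48; 0xBD ⊕ 0x48 = 0xF5.
C[2]: E(K, 0xF5) = 0x6A; 0xFA ⊕ 0x6A = 0x90.
So the input to E for block [2] is 0xF5.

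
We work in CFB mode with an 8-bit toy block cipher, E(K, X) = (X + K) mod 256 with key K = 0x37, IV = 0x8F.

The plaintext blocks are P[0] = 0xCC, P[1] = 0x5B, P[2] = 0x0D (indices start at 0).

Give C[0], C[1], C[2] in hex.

C[0] = 0x0A, C[1] = 0x1A, C[2] = 0x5C

CFB encryption: C_i = P_i ⊕ E(K, C_{i−1}), with C_{−1} = IV.
C[0]: E(K, 0x8F) = 0xC6; 0xCC ⊕ 0xC6 = 0x0A.
C[1]: E(K, 0x0A) = 0x41; 0x5B ⊕ 0x41 = 0x1A.
C[2]: E(K, 0x1A) = 0x51; 0x0D ⊕ 0x51 = 0x5C.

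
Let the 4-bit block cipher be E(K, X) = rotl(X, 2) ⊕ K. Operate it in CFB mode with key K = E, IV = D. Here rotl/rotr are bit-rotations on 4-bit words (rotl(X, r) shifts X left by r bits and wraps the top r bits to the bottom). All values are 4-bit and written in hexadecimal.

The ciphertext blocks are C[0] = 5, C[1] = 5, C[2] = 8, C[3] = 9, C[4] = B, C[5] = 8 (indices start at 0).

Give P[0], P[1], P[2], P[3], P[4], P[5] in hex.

CFB decryption: P_i = C_i ⊕ E(K, C_{i−1}), with C_{−1} = IV.
P[0]: E(K, D) = 9; 5 ⊕ 9 = C.
P[1]: E(K, 5) = B; 5 ⊕ B = E.
P[2]: E(K, 5) = B; 8 ⊕ B = 3.
P[3]: E(K, 8) = C; 9 ⊕ C = 5.
P[4]: E(K, 9) = 8; B ⊕ 8 = 3.
P[5]: E(K, B) = 0; 8 ⊕ 0 = 8.

P[0] = C, P[1] = E, P[2] = 3, P[3] = 5, P[4] = 3, P[5] = 8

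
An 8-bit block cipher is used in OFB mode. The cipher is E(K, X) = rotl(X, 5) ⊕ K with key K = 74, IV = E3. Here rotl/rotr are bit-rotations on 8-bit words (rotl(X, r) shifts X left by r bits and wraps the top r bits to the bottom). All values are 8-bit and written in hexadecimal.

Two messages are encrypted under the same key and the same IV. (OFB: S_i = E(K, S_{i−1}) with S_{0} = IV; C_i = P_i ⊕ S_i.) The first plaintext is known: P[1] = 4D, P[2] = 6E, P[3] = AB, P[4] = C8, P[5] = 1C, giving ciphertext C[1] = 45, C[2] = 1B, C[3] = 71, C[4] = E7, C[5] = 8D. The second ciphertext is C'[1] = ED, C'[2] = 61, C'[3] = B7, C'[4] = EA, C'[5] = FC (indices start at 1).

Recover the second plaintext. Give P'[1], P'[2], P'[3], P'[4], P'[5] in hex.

P'[1] = E5, P'[2] = 14, P'[3] = 6D, P'[4] = C5, P'[5] = 6D

In OFB with a reused IV, both messages share the same keystream S_i, so C_i ⊕ C'_i = P_i ⊕ P'_i and thus P'_i = P_i ⊕ C_i ⊕ C'_i.
P'[1]: 4D ⊕ 45 ⊕ ED = E5.
P'[2]: 6E ⊕ 1B ⊕ 61 = 14.
P'[3]: AB ⊕ 71 ⊕ B7 = 6D.
P'[4]: C8 ⊕ E7 ⊕ EA = C5.
P'[5]: 1C ⊕ 8D ⊕ FC = 6D.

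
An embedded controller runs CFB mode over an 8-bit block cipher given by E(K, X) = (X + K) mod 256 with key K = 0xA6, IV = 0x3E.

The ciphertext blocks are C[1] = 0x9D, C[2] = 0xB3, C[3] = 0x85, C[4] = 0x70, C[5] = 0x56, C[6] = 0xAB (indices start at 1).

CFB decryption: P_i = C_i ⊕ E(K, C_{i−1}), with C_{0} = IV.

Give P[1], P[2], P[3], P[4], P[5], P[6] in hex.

P[1]: E(K, 0x3E) = 0xE4; 0x9D ⊕ 0xE4 = 0x79.
P[2]: E(K, 0x9D) = 0x43; 0xB3 ⊕ 0x43 = 0xF0.
P[3]: E(K, 0xB3) = 0x59; 0x85 ⊕ 0x59 = 0xDC.
P[4]: E(K, 0x85) = 0x2B; 0x70 ⊕ 0x2B = 0x5B.
P[5]: E(K, 0x70) = 0x16; 0x56 ⊕ 0x16 = 0x40.
P[6]: E(K, 0x56) = 0xFC; 0xAB ⊕ 0xFC = 0x57.

P[1] = 0x79, P[2] = 0xF0, P[3] = 0xDC, P[4] = 0x5B, P[5] = 0x40, P[6] = 0x57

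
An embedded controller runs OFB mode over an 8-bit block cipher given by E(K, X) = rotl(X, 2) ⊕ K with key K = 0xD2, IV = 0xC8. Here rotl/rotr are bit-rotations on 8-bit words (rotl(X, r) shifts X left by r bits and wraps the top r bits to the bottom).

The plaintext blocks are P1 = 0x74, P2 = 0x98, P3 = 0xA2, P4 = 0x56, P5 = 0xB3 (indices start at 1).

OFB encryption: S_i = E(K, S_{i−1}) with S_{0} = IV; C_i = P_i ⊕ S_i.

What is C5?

C1: S = E(K, 0xC8) = 0xF1; 0x74 ⊕ 0xF1 = 0x85.
C2: S = E(K, 0xF1) = 0x15; 0x98 ⊕ 0x15 = 0x8D.
C3: S = E(K, 0x15) = 0x86; 0xA2 ⊕ 0x86 = 0x24.
C4: S = E(K, 0x86) = 0xC8; 0x56 ⊕ 0xC8 = 0x9E.
C5: S = E(K, 0xC8) = 0xF1; 0xB3 ⊕ 0xF1 = 0x42.

C5 = 0x42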